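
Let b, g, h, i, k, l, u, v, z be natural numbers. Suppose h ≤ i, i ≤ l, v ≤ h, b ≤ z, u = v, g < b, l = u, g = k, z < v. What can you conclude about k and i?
k < i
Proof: v ≤ h and h ≤ i, therefore v ≤ i. Because l = u and u = v, l = v. From i ≤ l, i ≤ v. Since v ≤ i, v = i. Since b ≤ z and z < v, b < v. g < b, so g < v. g = k, so k < v. v = i, so k < i.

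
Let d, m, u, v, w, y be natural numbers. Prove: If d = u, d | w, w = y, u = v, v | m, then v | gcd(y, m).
d = u and u = v, so d = v. d | w, so v | w. w = y, so v | y. Because v | m, v | gcd(y, m).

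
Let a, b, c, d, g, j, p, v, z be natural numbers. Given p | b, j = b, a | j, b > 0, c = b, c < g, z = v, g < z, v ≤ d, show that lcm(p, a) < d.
j = b and a | j, thus a | b. p | b, so lcm(p, a) | b. b > 0, so lcm(p, a) ≤ b. Because c = b and c < g, b < g. z = v and g < z, so g < v. v ≤ d, so g < d. b < g, so b < d. Since lcm(p, a) ≤ b, lcm(p, a) < d.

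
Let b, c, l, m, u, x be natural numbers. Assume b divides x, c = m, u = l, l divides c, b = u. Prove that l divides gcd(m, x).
c = m and l divides c, therefore l divides m. b = u and u = l, so b = l. b divides x, so l divides x. Since l divides m, l divides gcd(m, x).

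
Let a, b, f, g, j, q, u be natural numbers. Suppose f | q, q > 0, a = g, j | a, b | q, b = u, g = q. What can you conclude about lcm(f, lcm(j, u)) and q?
lcm(f, lcm(j, u)) ≤ q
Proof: a = g and g = q, thus a = q. From j | a, j | q. From b = u and b | q, u | q. j | q, so lcm(j, u) | q. Since f | q, lcm(f, lcm(j, u)) | q. Because q > 0, lcm(f, lcm(j, u)) ≤ q.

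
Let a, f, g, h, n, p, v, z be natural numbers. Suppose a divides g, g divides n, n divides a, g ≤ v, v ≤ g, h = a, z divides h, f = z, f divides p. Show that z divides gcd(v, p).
g divides n and n divides a, thus g divides a. Since a divides g, a = g. Since g ≤ v and v ≤ g, g = v. Because a = g, a = v. Because h = a and z divides h, z divides a. Since a = v, z divides v. f = z and f divides p, therefore z divides p. z divides v, so z divides gcd(v, p).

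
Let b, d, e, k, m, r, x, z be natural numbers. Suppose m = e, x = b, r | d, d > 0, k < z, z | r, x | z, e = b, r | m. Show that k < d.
m = e and r | m, so r | e. Since e = b, r | b. From x = b and x | z, b | z. Since r | b, r | z. z | r, so r = z. Because r | d and d > 0, r ≤ d. Since r = z, z ≤ d. Since k < z, k < d.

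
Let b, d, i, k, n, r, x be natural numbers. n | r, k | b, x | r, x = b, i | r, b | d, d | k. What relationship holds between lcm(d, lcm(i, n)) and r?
lcm(d, lcm(i, n)) | r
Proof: From d | k and k | b, d | b. Since b | d, b = d. Since x = b, x = d. Since x | r, d | r. i | r and n | r, so lcm(i, n) | r. Since d | r, lcm(d, lcm(i, n)) | r.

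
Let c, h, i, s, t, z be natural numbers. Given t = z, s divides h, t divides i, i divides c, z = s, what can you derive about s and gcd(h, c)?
s divides gcd(h, c)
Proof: Because t = z and t divides i, z divides i. Since i divides c, z divides c. Because z = s, s divides c. From s divides h, s divides gcd(h, c).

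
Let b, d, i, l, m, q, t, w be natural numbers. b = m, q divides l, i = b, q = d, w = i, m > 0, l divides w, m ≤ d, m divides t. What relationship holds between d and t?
d divides t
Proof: i = b and b = m, hence i = m. From q = d and q divides l, d divides l. From w = i and l divides w, l divides i. Since d divides l, d divides i. Since i = m, d divides m. Since m > 0, d ≤ m. m ≤ d, so m = d. Since m divides t, d divides t.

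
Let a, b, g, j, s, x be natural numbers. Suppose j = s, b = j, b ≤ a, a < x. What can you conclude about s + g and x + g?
s + g < x + g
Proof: b = j and j = s, hence b = s. Because b ≤ a and a < x, b < x. From b = s, s < x. Then s + g < x + g.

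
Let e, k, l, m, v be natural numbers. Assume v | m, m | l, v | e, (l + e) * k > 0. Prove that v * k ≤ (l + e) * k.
Since v | m and m | l, v | l. v | e, so v | l + e. Then v * k | (l + e) * k. Because (l + e) * k > 0, v * k ≤ (l + e) * k.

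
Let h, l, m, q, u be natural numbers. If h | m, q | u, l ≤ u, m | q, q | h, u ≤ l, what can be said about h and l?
h | l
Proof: Since h | m and m | q, h | q. From q | h, q = h. u ≤ l and l ≤ u, hence u = l. Since q | u, q | l. Since q = h, h | l.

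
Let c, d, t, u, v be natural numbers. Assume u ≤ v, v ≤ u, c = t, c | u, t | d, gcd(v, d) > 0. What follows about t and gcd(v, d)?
t ≤ gcd(v, d)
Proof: From u ≤ v and v ≤ u, u = v. c = t and c | u, thus t | u. u = v, so t | v. Because t | d, t | gcd(v, d). gcd(v, d) > 0, so t ≤ gcd(v, d).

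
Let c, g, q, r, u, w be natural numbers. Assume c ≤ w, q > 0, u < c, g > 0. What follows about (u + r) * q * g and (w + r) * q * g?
(u + r) * q * g < (w + r) * q * g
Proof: From u < c and c ≤ w, u < w. Then u + r < w + r. Since q > 0, by multiplying by a positive, (u + r) * q < (w + r) * q. Combining with g > 0, by multiplying by a positive, (u + r) * q * g < (w + r) * q * g.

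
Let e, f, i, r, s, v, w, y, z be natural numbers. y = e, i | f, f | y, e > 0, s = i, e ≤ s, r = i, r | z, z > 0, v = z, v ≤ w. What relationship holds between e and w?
e ≤ w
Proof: Because i | f and f | y, i | y. Since y = e, i | e. e > 0, so i ≤ e. s = i and e ≤ s, so e ≤ i. Since i ≤ e, i = e. Because r = i and r | z, i | z. Since z > 0, i ≤ z. v = z and v ≤ w, therefore z ≤ w. i ≤ z, so i ≤ w. Since i = e, e ≤ w.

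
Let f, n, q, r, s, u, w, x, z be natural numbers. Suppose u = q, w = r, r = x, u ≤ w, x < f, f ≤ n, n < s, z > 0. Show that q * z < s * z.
w = r and r = x, so w = x. u ≤ w, so u ≤ x. Because u = q, q ≤ x. x < f and f ≤ n, therefore x < n. n < s, so x < s. q ≤ x, so q < s. Since z > 0, by multiplying by a positive, q * z < s * z.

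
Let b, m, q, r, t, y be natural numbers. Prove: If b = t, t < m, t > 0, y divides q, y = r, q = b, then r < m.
q = b and y divides q, hence y divides b. y = r, so r divides b. b = t, so r divides t. Because t > 0, r ≤ t. t < m, so r < m.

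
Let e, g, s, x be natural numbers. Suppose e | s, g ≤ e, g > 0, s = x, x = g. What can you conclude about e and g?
e = g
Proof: s = x and x = g, so s = g. Since e | s, e | g. Since g > 0, e ≤ g. From g ≤ e, e = g.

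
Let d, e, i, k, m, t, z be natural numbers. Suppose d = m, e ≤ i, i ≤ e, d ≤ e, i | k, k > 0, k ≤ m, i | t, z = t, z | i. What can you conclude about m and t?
m = t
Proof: e ≤ i and i ≤ e, hence e = i. Since d ≤ e, d ≤ i. d = m, so m ≤ i. i | k and k > 0, therefore i ≤ k. Since k ≤ m, i ≤ m. Since m ≤ i, m = i. From z = t and z | i, t | i. i | t, so i = t. Since m = i, m = t.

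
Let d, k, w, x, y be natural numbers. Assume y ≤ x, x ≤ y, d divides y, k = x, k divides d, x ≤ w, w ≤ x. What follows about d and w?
d = w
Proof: y ≤ x and x ≤ y, hence y = x. d divides y, so d divides x. Because k = x and k divides d, x divides d. From d divides x, d = x. From x ≤ w and w ≤ x, x = w. d = x, so d = w.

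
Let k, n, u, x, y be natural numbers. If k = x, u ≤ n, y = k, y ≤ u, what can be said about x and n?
x ≤ n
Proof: y = k and k = x, hence y = x. y ≤ u, so x ≤ u. u ≤ n, so x ≤ n.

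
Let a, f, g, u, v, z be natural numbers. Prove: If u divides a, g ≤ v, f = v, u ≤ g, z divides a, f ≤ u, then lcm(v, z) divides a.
Since u ≤ g and g ≤ v, u ≤ v. f = v and f ≤ u, hence v ≤ u. Since u ≤ v, u = v. u divides a, so v divides a. z divides a, so lcm(v, z) divides a.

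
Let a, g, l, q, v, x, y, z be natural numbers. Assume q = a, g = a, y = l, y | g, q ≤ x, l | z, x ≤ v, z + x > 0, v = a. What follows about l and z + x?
l ≤ z + x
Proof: q = a and q ≤ x, thus a ≤ x. Because v = a and x ≤ v, x ≤ a. a ≤ x, so a = x. Because g = a and y | g, y | a. Since y = l, l | a. Since a = x, l | x. Since l | z, l | z + x. z + x > 0, so l ≤ z + x.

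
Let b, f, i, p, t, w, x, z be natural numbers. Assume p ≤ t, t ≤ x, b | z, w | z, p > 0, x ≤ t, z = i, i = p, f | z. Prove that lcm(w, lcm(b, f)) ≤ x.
z = i and i = p, hence z = p. From b | z and f | z, lcm(b, f) | z. Since w | z, lcm(w, lcm(b, f)) | z. z = p, so lcm(w, lcm(b, f)) | p. Because p > 0, lcm(w, lcm(b, f)) ≤ p. t ≤ x and x ≤ t, therefore t = x. p ≤ t, so p ≤ x. lcm(w, lcm(b, f)) ≤ p, so lcm(w, lcm(b, f)) ≤ x.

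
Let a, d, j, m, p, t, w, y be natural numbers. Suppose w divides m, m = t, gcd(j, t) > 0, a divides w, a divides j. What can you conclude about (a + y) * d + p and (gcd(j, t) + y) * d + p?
(a + y) * d + p ≤ (gcd(j, t) + y) * d + p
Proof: Because m = t and w divides m, w divides t. a divides w, so a divides t. Because a divides j, a divides gcd(j, t). Since gcd(j, t) > 0, a ≤ gcd(j, t). Then a + y ≤ gcd(j, t) + y. By multiplying by a non-negative, (a + y) * d ≤ (gcd(j, t) + y) * d. Then (a + y) * d + p ≤ (gcd(j, t) + y) * d + p.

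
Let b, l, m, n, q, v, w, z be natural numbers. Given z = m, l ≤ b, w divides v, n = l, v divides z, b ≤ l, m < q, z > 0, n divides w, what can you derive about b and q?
b < q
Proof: Because l ≤ b and b ≤ l, l = b. n = l and n divides w, so l divides w. w divides v, so l divides v. Since v divides z, l divides z. z > 0, so l ≤ z. Since z = m, l ≤ m. l = b, so b ≤ m. m < q, so b < q.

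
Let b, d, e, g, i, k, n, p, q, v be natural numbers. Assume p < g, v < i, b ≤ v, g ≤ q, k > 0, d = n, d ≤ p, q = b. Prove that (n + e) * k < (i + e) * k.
Since d = n and d ≤ p, n ≤ p. q = b and g ≤ q, so g ≤ b. Since p < g, p < b. Since n ≤ p, n < b. b ≤ v and v < i, thus b < i. Since n < b, n < i. Then n + e < i + e. Combining with k > 0, by multiplying by a positive, (n + e) * k < (i + e) * k.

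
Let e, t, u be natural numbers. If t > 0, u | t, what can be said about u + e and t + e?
u + e ≤ t + e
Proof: Because u | t and t > 0, u ≤ t. Then u + e ≤ t + e.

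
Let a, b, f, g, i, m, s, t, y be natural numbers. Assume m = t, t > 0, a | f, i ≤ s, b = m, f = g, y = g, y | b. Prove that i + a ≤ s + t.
Since f = g and a | f, a | g. From b = m and m = t, b = t. y = g and y | b, hence g | b. Since b = t, g | t. a | g, so a | t. Since t > 0, a ≤ t. i ≤ s, so i + a ≤ s + t.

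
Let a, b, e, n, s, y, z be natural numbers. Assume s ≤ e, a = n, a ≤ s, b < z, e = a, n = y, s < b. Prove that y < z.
Since a = n and n = y, a = y. Since e = a and s ≤ e, s ≤ a. a ≤ s, so s = a. Since s < b, a < b. a = y, so y < b. Since b < z, y < z.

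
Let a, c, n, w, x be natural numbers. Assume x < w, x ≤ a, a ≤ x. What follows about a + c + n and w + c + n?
a + c + n < w + c + n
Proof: x ≤ a and a ≤ x, therefore x = a. x < w, so a < w. Then a + c < w + c. Then a + c + n < w + c + n.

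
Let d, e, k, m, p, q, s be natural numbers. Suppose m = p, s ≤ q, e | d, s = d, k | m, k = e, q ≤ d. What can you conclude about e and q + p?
e | q + p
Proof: s = d and s ≤ q, thus d ≤ q. Since q ≤ d, d = q. Since e | d, e | q. From m = p and k | m, k | p. k = e, so e | p. e | q, so e | q + p.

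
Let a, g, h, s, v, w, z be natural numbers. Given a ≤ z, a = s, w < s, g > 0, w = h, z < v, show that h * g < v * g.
Because w = h and w < s, h < s. From a = s and a ≤ z, s ≤ z. Since h < s, h < z. Since z < v, h < v. Because g > 0, by multiplying by a positive, h * g < v * g.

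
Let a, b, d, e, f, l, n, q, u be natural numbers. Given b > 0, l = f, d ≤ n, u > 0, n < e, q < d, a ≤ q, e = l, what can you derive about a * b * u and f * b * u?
a * b * u < f * b * u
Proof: q < d and d ≤ n, thus q < n. a ≤ q, so a < n. e = l and n < e, therefore n < l. l = f, so n < f. Since a < n, a < f. Since b > 0, a * b < f * b. Since u > 0, a * b * u < f * b * u.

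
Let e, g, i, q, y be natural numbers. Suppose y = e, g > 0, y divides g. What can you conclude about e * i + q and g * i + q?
e * i + q ≤ g * i + q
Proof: y divides g and g > 0, thus y ≤ g. y = e, so e ≤ g. By multiplying by a non-negative, e * i ≤ g * i. Then e * i + q ≤ g * i + q.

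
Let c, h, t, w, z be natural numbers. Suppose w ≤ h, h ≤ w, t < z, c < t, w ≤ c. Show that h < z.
w ≤ h and h ≤ w, so w = h. w ≤ c and c < t, hence w < t. t < z, so w < z. w = h, so h < z.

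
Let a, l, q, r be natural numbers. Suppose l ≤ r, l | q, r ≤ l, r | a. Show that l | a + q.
Because r ≤ l and l ≤ r, r = l. Since r | a, l | a. Since l | q, l | a + q.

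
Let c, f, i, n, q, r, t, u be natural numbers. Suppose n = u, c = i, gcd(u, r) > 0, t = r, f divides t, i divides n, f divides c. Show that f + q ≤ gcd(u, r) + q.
c = i and f divides c, thus f divides i. n = u and i divides n, thus i divides u. Since f divides i, f divides u. Since t = r and f divides t, f divides r. Because f divides u, f divides gcd(u, r). gcd(u, r) > 0, so f ≤ gcd(u, r). Then f + q ≤ gcd(u, r) + q.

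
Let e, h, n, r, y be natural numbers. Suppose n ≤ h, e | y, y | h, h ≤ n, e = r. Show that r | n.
h ≤ n and n ≤ h, hence h = n. From e | y and y | h, e | h. Since h = n, e | n. e = r, so r | n.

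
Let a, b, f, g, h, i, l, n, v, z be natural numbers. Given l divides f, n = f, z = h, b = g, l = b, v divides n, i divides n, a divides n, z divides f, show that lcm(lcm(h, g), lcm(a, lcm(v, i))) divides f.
z = h and z divides f, hence h divides f. Because l = b and b = g, l = g. l divides f, so g divides f. h divides f, so lcm(h, g) divides f. v divides n and i divides n, therefore lcm(v, i) divides n. Since a divides n, lcm(a, lcm(v, i)) divides n. Since n = f, lcm(a, lcm(v, i)) divides f. lcm(h, g) divides f, so lcm(lcm(h, g), lcm(a, lcm(v, i))) divides f.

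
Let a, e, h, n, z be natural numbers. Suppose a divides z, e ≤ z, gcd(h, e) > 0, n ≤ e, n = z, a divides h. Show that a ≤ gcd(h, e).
Since n = z and n ≤ e, z ≤ e. Since e ≤ z, z = e. Since a divides z, a divides e. a divides h, so a divides gcd(h, e). Since gcd(h, e) > 0, a ≤ gcd(h, e).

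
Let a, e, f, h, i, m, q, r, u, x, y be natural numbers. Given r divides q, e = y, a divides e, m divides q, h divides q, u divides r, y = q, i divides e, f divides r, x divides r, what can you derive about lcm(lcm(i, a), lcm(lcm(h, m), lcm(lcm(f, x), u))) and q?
lcm(lcm(i, a), lcm(lcm(h, m), lcm(lcm(f, x), u))) divides q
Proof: Since e = y and y = q, e = q. Because i divides e and a divides e, lcm(i, a) divides e. Since e = q, lcm(i, a) divides q. h divides q and m divides q, so lcm(h, m) divides q. Because f divides r and x divides r, lcm(f, x) divides r. Since u divides r, lcm(lcm(f, x), u) divides r. r divides q, so lcm(lcm(f, x), u) divides q. Because lcm(h, m) divides q, lcm(lcm(h, m), lcm(lcm(f, x), u)) divides q. Since lcm(i, a) divides q, lcm(lcm(i, a), lcm(lcm(h, m), lcm(lcm(f, x), u))) divides q.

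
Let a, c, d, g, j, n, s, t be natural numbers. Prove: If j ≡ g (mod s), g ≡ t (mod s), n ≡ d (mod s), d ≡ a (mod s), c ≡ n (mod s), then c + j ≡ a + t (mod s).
c ≡ n (mod s) and n ≡ d (mod s), therefore c ≡ d (mod s). Since d ≡ a (mod s), c ≡ a (mod s). j ≡ g (mod s) and g ≡ t (mod s), so j ≡ t (mod s). Since c ≡ a (mod s), by adding congruences, c + j ≡ a + t (mod s).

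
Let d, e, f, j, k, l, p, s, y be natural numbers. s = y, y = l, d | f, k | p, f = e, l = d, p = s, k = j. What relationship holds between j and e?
j | e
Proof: Because s = y and y = l, s = l. l = d, so s = d. p = s and k | p, thus k | s. k = j, so j | s. Because s = d, j | d. Since f = e and d | f, d | e. Since j | d, j | e.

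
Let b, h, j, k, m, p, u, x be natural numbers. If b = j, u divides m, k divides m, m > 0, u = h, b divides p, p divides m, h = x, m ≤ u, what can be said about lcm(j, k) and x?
lcm(j, k) ≤ x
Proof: Since u divides m and m > 0, u ≤ m. Since m ≤ u, m = u. u = h, so m = h. Since b = j and b divides p, j divides p. p divides m, so j divides m. From k divides m, lcm(j, k) divides m. Since m > 0, lcm(j, k) ≤ m. m = h, so lcm(j, k) ≤ h. h = x, so lcm(j, k) ≤ x.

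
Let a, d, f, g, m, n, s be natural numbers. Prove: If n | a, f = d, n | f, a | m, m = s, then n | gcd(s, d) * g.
m = s and a | m, so a | s. From n | a, n | s. Since f = d and n | f, n | d. Since n | s, n | gcd(s, d). Then n | gcd(s, d) * g.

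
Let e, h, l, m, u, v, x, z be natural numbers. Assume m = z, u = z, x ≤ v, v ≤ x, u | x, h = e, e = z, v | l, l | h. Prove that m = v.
Because x ≤ v and v ≤ x, x = v. u | x, so u | v. Since u = z, z | v. Because h = e and e = z, h = z. Because v | l and l | h, v | h. Since h = z, v | z. Since z | v, z = v. From m = z, m = v.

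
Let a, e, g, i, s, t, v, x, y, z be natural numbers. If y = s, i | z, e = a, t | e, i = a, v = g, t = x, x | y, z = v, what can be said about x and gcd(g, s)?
x | gcd(g, s)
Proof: t = x and t | e, thus x | e. From e = a, x | a. From z = v and v = g, z = g. i = a and i | z, therefore a | z. z = g, so a | g. x | a, so x | g. y = s and x | y, so x | s. Since x | g, x | gcd(g, s).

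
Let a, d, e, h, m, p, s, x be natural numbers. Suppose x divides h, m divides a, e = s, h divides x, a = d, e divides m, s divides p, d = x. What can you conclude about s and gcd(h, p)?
s divides gcd(h, p)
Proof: From x divides h and h divides x, x = h. d = x, so d = h. e = s and e divides m, so s divides m. Because a = d and m divides a, m divides d. From s divides m, s divides d. Since d = h, s divides h. s divides p, so s divides gcd(h, p).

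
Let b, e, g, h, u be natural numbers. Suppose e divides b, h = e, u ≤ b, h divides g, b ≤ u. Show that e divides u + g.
b ≤ u and u ≤ b, hence b = u. e divides b, so e divides u. h = e and h divides g, thus e divides g. Since e divides u, e divides u + g.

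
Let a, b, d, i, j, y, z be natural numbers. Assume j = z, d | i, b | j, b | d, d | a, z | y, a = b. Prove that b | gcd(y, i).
From j = z and b | j, b | z. z | y, so b | y. From a = b and d | a, d | b. From b | d, d = b. Since d | i, b | i. Since b | y, b | gcd(y, i).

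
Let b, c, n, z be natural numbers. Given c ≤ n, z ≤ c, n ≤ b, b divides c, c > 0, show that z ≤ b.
Since c ≤ n and n ≤ b, c ≤ b. b divides c and c > 0, so b ≤ c. Since c ≤ b, c = b. Since z ≤ c, z ≤ b.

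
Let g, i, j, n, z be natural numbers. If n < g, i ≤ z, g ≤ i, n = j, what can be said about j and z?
j < z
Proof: From n < g and g ≤ i, n < i. Since i ≤ z, n < z. Since n = j, j < z.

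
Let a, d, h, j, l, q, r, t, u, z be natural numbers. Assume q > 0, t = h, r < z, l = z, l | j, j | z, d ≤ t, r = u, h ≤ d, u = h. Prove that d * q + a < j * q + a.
r = u and u = h, hence r = h. t = h and d ≤ t, thus d ≤ h. h ≤ d, so h = d. r = h, so r = d. l = z and l | j, thus z | j. j | z, so z = j. r < z, so r < j. r = d, so d < j. Since q > 0, d * q < j * q. Then d * q + a < j * q + a.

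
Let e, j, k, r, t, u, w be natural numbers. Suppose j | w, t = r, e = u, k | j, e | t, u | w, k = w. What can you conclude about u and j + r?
u | j + r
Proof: Since k = w and k | j, w | j. Since j | w, w = j. Since u | w, u | j. t = r and e | t, thus e | r. Since e = u, u | r. u | j, so u | j + r.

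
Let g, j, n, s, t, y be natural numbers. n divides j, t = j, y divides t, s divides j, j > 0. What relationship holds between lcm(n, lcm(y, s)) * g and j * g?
lcm(n, lcm(y, s)) * g ≤ j * g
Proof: t = j and y divides t, hence y divides j. Since s divides j, lcm(y, s) divides j. n divides j, so lcm(n, lcm(y, s)) divides j. Since j > 0, lcm(n, lcm(y, s)) ≤ j. By multiplying by a non-negative, lcm(n, lcm(y, s)) * g ≤ j * g.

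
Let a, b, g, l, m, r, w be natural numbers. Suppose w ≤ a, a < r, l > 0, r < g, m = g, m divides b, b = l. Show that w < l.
a < r and r < g, hence a < g. Because w ≤ a, w < g. Since m = g and m divides b, g divides b. Since b = l, g divides l. Since l > 0, g ≤ l. w < g, so w < l.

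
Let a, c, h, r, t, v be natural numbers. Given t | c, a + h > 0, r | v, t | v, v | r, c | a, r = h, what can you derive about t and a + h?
t ≤ a + h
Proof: Since t | c and c | a, t | a. v | r and r | v, so v = r. Since r = h, v = h. t | v, so t | h. Since t | a, t | a + h. a + h > 0, so t ≤ a + h.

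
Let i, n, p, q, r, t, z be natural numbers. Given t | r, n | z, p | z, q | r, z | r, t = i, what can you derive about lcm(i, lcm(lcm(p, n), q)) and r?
lcm(i, lcm(lcm(p, n), q)) | r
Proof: t = i and t | r, hence i | r. p | z and n | z, so lcm(p, n) | z. Since z | r, lcm(p, n) | r. From q | r, lcm(lcm(p, n), q) | r. Since i | r, lcm(i, lcm(lcm(p, n), q)) | r.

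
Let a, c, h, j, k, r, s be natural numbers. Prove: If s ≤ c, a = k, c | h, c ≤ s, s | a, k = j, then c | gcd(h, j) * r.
a = k and k = j, so a = j. s ≤ c and c ≤ s, thus s = c. From s | a, c | a. Because a = j, c | j. c | h, so c | gcd(h, j). Then c | gcd(h, j) * r.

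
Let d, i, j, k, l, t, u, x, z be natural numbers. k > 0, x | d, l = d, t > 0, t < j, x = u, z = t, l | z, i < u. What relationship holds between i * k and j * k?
i * k < j * k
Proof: l = d and l | z, hence d | z. From z = t, d | t. x | d, so x | t. x = u, so u | t. Since t > 0, u ≤ t. Since t < j, u < j. From i < u, i < j. Since k > 0, i * k < j * k.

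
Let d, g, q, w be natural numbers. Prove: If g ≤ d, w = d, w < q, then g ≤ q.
w = d and w < q, hence d < q. g ≤ d, so g < q. Then g ≤ q.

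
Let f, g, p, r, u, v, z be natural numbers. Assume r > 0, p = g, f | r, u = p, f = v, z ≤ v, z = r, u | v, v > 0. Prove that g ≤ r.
f | r and r > 0, so f ≤ r. f = v, so v ≤ r. z = r and z ≤ v, hence r ≤ v. v ≤ r, so v = r. u = p and p = g, so u = g. From u | v, g | v. Since v > 0, g ≤ v. v = r, so g ≤ r.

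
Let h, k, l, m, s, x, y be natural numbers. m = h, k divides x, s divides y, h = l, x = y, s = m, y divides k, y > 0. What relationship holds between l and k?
l ≤ k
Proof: x = y and k divides x, so k divides y. y divides k, so y = k. m = h and h = l, so m = l. s = m, so s = l. Since s divides y, l divides y. y > 0, so l ≤ y. Since y = k, l ≤ k.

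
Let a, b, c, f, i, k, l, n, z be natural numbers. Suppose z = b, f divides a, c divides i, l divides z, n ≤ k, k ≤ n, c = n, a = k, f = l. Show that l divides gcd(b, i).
z = b and l divides z, therefore l divides b. k ≤ n and n ≤ k, so k = n. From f = l and f divides a, l divides a. Since a = k, l divides k. k = n, so l divides n. Since c = n and c divides i, n divides i. l divides n, so l divides i. l divides b, so l divides gcd(b, i).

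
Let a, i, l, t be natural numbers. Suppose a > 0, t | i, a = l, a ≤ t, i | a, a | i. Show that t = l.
Because i | a and a | i, i = a. t | i, so t | a. From a > 0, t ≤ a. a ≤ t, so t = a. Since a = l, t = l.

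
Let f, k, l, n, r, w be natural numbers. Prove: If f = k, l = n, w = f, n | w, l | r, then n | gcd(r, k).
l = n and l | r, so n | r. Since w = f and f = k, w = k. Since n | w, n | k. n | r, so n | gcd(r, k).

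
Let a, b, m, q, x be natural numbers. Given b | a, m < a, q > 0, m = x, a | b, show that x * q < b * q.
a | b and b | a, so a = b. Since m < a, m < b. m = x, so x < b. Since q > 0, x * q < b * q.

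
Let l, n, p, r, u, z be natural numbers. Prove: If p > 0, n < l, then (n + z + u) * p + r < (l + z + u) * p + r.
Since n < l, n + z < l + z. Then n + z + u < l + z + u. Combined with p > 0, by multiplying by a positive, (n + z + u) * p < (l + z + u) * p. Then (n + z + u) * p + r < (l + z + u) * p + r.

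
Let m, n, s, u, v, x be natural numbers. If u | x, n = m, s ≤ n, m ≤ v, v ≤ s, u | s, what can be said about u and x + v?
u | x + v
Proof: Since n = m and s ≤ n, s ≤ m. Since m ≤ v, s ≤ v. From v ≤ s, s = v. From u | s, u | v. Since u | x, u | x + v.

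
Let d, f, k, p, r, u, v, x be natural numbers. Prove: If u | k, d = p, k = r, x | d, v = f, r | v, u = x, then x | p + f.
d = p and x | d, so x | p. Since k = r and u | k, u | r. u = x, so x | r. Since v = f and r | v, r | f. x | r, so x | f. x | p, so x | p + f.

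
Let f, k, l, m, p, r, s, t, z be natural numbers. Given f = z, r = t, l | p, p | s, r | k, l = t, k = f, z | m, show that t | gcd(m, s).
k = f and f = z, so k = z. Since r | k, r | z. r = t, so t | z. From z | m, t | m. Since l = t and l | p, t | p. Since p | s, t | s. Because t | m, t | gcd(m, s).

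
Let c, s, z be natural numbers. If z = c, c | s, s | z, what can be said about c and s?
c = s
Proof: z = c and s | z, so s | c. c | s, so c = s.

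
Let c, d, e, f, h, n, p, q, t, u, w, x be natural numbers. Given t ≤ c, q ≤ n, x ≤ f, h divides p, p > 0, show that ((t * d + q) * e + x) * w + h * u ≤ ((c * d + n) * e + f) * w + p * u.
Because t ≤ c, by multiplying by a non-negative, t * d ≤ c * d. q ≤ n, so t * d + q ≤ c * d + n. By multiplying by a non-negative, (t * d + q) * e ≤ (c * d + n) * e. x ≤ f, so (t * d + q) * e + x ≤ (c * d + n) * e + f. By multiplying by a non-negative, ((t * d + q) * e + x) * w ≤ ((c * d + n) * e + f) * w. h divides p and p > 0, hence h ≤ p. By multiplying by a non-negative, h * u ≤ p * u. ((t * d + q) * e + x) * w ≤ ((c * d + n) * e + f) * w, so ((t * d + q) * e + x) * w + h * u ≤ ((c * d + n) * e + f) * w + p * u.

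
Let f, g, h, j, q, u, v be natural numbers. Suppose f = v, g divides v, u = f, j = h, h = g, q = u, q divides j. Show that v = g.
From j = h and h = g, j = g. From q = u and u = f, q = f. q divides j, so f divides j. From f = v, v divides j. j = g, so v divides g. Because g divides v, v = g.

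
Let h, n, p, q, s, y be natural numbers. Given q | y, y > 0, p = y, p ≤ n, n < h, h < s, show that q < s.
q | y and y > 0, so q ≤ y. From p = y and p ≤ n, y ≤ n. Since q ≤ y, q ≤ n. Because n < h and h < s, n < s. q ≤ n, so q < s.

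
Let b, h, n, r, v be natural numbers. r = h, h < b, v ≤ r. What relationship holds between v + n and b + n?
v + n < b + n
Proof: Because r = h and v ≤ r, v ≤ h. Since h < b, v < b. Then v + n < b + n.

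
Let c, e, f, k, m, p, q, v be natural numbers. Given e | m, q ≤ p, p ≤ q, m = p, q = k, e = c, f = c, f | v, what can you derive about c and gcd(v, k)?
c | gcd(v, k)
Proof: f = c and f | v, thus c | v. From p ≤ q and q ≤ p, p = q. Since q = k, p = k. e = c and e | m, so c | m. Since m = p, c | p. Since p = k, c | k. Since c | v, c | gcd(v, k).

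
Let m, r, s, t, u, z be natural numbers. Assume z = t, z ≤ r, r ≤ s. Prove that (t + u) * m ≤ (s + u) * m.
Since z = t and z ≤ r, t ≤ r. Since r ≤ s, t ≤ s. Then t + u ≤ s + u. By multiplying by a non-negative, (t + u) * m ≤ (s + u) * m.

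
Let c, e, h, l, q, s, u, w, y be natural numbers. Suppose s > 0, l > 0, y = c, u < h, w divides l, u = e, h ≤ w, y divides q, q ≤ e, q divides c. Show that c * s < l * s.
Because y = c and y divides q, c divides q. Since q divides c, q = c. q ≤ e, so c ≤ e. Because u < h and h ≤ w, u < w. Since u = e, e < w. Since c ≤ e, c < w. w divides l and l > 0, hence w ≤ l. c < w, so c < l. Since s > 0, by multiplying by a positive, c * s < l * s.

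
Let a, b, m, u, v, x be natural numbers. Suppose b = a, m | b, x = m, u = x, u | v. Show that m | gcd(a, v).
From b = a and m | b, m | a. u = x and u | v, thus x | v. Since x = m, m | v. m | a, so m | gcd(a, v).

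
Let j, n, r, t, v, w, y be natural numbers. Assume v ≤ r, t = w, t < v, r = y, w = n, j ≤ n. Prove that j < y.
Since t = w and w = n, t = n. t < v, so n < v. Because v ≤ r, n < r. j ≤ n, so j < r. r = y, so j < y.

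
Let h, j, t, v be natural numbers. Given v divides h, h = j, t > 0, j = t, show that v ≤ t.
h = j and j = t, therefore h = t. Since v divides h, v divides t. t > 0, so v ≤ t.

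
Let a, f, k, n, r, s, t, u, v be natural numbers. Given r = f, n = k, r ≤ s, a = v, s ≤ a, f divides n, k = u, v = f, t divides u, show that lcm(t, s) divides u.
r = f and r ≤ s, so f ≤ s. Because a = v and v = f, a = f. s ≤ a, so s ≤ f. f ≤ s, so f = s. From n = k and k = u, n = u. Since f divides n, f divides u. f = s, so s divides u. t divides u, so lcm(t, s) divides u.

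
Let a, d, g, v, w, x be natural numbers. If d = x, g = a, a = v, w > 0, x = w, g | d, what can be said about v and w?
v ≤ w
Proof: Because d = x and x = w, d = w. g = a and g | d, so a | d. d = w, so a | w. Since w > 0, a ≤ w. Since a = v, v ≤ w.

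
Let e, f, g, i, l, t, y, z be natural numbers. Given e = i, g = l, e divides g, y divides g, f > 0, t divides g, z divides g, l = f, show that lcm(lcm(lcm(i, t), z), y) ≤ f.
g = l and l = f, so g = f. Since e = i and e divides g, i divides g. Since t divides g, lcm(i, t) divides g. z divides g, so lcm(lcm(i, t), z) divides g. y divides g, so lcm(lcm(lcm(i, t), z), y) divides g. Since g = f, lcm(lcm(lcm(i, t), z), y) divides f. Since f > 0, lcm(lcm(lcm(i, t), z), y) ≤ f.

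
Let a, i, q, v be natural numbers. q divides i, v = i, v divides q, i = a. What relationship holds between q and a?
q = a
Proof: v = i and v divides q, therefore i divides q. Since q divides i, q = i. Since i = a, q = a.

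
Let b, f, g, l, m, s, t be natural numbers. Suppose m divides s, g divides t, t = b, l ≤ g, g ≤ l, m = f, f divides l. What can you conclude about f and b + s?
f divides b + s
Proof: g ≤ l and l ≤ g, hence g = l. Since g divides t, l divides t. Since f divides l, f divides t. Since t = b, f divides b. m = f and m divides s, hence f divides s. Because f divides b, f divides b + s.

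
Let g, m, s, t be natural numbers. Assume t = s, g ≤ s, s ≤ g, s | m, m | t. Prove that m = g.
Since t = s and m | t, m | s. s | m, so m = s. s ≤ g and g ≤ s, hence s = g. Since m = s, m = g.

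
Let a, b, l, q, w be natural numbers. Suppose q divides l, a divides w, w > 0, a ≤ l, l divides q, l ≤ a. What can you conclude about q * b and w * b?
q * b ≤ w * b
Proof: a ≤ l and l ≤ a, so a = l. l divides q and q divides l, thus l = q. a = l, so a = q. Since a divides w and w > 0, a ≤ w. a = q, so q ≤ w. By multiplying by a non-negative, q * b ≤ w * b.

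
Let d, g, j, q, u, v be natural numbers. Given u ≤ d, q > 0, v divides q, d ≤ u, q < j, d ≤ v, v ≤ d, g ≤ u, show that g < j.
Since u ≤ d and d ≤ u, u = d. From d ≤ v and v ≤ d, d = v. u = d, so u = v. g ≤ u, so g ≤ v. v divides q and q > 0, so v ≤ q. Because q < j, v < j. Since g ≤ v, g < j.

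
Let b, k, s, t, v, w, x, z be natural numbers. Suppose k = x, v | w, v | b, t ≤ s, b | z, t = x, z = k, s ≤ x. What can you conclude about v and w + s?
v | w + s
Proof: t = x and t ≤ s, hence x ≤ s. Since s ≤ x, x = s. Since k = x, k = s. v | b and b | z, thus v | z. z = k, so v | k. Since k = s, v | s. v | w, so v | w + s.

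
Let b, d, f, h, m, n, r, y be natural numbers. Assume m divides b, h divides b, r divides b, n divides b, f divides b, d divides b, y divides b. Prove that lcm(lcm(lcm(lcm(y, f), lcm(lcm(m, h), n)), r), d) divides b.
y divides b and f divides b, thus lcm(y, f) divides b. m divides b and h divides b, so lcm(m, h) divides b. Since n divides b, lcm(lcm(m, h), n) divides b. lcm(y, f) divides b, so lcm(lcm(y, f), lcm(lcm(m, h), n)) divides b. r divides b, so lcm(lcm(lcm(y, f), lcm(lcm(m, h), n)), r) divides b. Since d divides b, lcm(lcm(lcm(lcm(y, f), lcm(lcm(m, h), n)), r), d) divides b.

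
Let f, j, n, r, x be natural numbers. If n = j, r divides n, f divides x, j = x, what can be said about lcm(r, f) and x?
lcm(r, f) divides x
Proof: n = j and j = x, therefore n = x. From r divides n, r divides x. f divides x, so lcm(r, f) divides x.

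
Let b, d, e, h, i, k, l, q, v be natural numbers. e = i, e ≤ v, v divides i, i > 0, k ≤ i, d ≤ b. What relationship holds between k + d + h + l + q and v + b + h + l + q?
k + d + h + l + q ≤ v + b + h + l + q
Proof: Since e = i and e ≤ v, i ≤ v. v divides i and i > 0, so v ≤ i. Since i ≤ v, i = v. Since k ≤ i, k ≤ v. d ≤ b, so k + d ≤ v + b. Then k + d + h ≤ v + b + h. Then k + d + h + l ≤ v + b + h + l. Then k + d + h + l + q ≤ v + b + h + l + q.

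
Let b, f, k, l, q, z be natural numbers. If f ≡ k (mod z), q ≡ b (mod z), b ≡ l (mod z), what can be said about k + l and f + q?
k + l ≡ f + q (mod z)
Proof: Because q ≡ b (mod z) and b ≡ l (mod z), q ≡ l (mod z). Since f ≡ k (mod z), by adding congruences, f + q ≡ k + l (mod z). Then k + l ≡ f + q (mod z).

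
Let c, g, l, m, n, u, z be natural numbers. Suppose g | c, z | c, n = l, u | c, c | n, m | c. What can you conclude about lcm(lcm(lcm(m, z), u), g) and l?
lcm(lcm(lcm(m, z), u), g) | l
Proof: Since m | c and z | c, lcm(m, z) | c. Since u | c, lcm(lcm(m, z), u) | c. Since g | c, lcm(lcm(lcm(m, z), u), g) | c. Since c | n, lcm(lcm(lcm(m, z), u), g) | n. n = l, so lcm(lcm(lcm(m, z), u), g) | l.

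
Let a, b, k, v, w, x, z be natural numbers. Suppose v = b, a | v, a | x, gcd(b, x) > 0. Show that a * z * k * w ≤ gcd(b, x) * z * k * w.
v = b and a | v, so a | b. Since a | x, a | gcd(b, x). Since gcd(b, x) > 0, a ≤ gcd(b, x). Then a * z ≤ gcd(b, x) * z. Then a * z * k ≤ gcd(b, x) * z * k. Then a * z * k * w ≤ gcd(b, x) * z * k * w.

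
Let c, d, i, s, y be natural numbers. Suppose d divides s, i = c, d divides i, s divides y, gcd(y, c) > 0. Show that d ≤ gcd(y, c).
Since d divides s and s divides y, d divides y. Because i = c and d divides i, d divides c. d divides y, so d divides gcd(y, c). gcd(y, c) > 0, so d ≤ gcd(y, c).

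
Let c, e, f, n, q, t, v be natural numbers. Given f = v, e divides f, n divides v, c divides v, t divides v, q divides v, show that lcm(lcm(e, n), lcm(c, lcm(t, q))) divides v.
f = v and e divides f, so e divides v. n divides v, so lcm(e, n) divides v. t divides v and q divides v, so lcm(t, q) divides v. c divides v, so lcm(c, lcm(t, q)) divides v. lcm(e, n) divides v, so lcm(lcm(e, n), lcm(c, lcm(t, q))) divides v.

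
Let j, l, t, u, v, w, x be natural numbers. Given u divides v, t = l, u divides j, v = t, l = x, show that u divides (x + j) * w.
Because v = t and t = l, v = l. Because l = x, v = x. u divides v, so u divides x. Since u divides j, u divides x + j. Then u divides (x + j) * w.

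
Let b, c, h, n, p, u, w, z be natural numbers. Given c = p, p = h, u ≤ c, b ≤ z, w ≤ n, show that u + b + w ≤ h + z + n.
c = p and p = h, hence c = h. Since u ≤ c, u ≤ h. b ≤ z and w ≤ n, thus b + w ≤ z + n. u ≤ h, so u + b + w ≤ h + z + n.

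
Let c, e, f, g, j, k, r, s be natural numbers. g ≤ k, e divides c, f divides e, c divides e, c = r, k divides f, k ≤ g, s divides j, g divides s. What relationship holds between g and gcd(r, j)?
g divides gcd(r, j)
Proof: e divides c and c divides e, thus e = c. k ≤ g and g ≤ k, therefore k = g. Since k divides f, g divides f. Since f divides e, g divides e. e = c, so g divides c. From c = r, g divides r. g divides s and s divides j, therefore g divides j. Since g divides r, g divides gcd(r, j).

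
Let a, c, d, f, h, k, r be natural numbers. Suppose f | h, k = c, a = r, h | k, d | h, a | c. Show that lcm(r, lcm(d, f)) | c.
From a = r and a | c, r | c. d | h and f | h, thus lcm(d, f) | h. Since h | k, lcm(d, f) | k. k = c, so lcm(d, f) | c. r | c, so lcm(r, lcm(d, f)) | c.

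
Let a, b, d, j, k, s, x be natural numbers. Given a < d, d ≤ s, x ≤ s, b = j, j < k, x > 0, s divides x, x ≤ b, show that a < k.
a < d and d ≤ s, therefore a < s. s divides x and x > 0, so s ≤ x. Since x ≤ s, x = s. b = j and x ≤ b, hence x ≤ j. x = s, so s ≤ j. Because j < k, s < k. a < s, so a < k.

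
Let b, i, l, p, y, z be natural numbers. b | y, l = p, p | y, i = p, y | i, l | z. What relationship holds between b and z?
b | z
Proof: From i = p and y | i, y | p. Since p | y, p = y. Since l = p, l = y. l | z, so y | z. b | y, so b | z.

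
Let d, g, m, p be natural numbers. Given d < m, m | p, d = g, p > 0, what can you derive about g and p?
g < p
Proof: Because d = g and d < m, g < m. Since m | p and p > 0, m ≤ p. g < m, so g < p.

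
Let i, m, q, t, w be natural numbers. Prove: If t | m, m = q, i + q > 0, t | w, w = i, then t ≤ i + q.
w = i and t | w, hence t | i. Since m = q and t | m, t | q. t | i, so t | i + q. Since i + q > 0, t ≤ i + q.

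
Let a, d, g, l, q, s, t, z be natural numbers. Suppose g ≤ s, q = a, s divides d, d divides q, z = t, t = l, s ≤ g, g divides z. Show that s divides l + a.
g ≤ s and s ≤ g, hence g = s. Since z = t and t = l, z = l. g divides z, so g divides l. g = s, so s divides l. From q = a and d divides q, d divides a. s divides d, so s divides a. s divides l, so s divides l + a.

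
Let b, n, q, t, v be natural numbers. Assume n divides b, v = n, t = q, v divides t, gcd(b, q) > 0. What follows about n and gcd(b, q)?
n ≤ gcd(b, q)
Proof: t = q and v divides t, therefore v divides q. From v = n, n divides q. Since n divides b, n divides gcd(b, q). Since gcd(b, q) > 0, n ≤ gcd(b, q).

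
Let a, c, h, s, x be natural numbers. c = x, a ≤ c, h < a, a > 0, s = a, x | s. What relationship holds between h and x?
h < x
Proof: Because c = x and a ≤ c, a ≤ x. From s = a and x | s, x | a. a > 0, so x ≤ a. a ≤ x, so a = x. h < a, so h < x.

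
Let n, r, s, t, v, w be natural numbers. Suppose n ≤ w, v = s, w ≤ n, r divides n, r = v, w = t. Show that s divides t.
From n ≤ w and w ≤ n, n = w. Since w = t, n = t. r = v and v = s, thus r = s. Since r divides n, s divides n. n = t, so s divides t.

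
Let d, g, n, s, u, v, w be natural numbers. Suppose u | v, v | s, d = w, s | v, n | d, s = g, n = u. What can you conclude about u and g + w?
u | g + w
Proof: v | s and s | v, thus v = s. s = g, so v = g. Since u | v, u | g. Since d = w and n | d, n | w. Because n = u, u | w. Since u | g, u | g + w.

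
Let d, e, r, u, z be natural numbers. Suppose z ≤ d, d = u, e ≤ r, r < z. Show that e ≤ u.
From r < z and z ≤ d, r < d. e ≤ r, so e < d. d = u, so e < u. Then e ≤ u.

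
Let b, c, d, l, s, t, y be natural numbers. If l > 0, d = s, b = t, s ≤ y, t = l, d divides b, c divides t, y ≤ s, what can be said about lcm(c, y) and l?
lcm(c, y) ≤ l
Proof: From s ≤ y and y ≤ s, s = y. d = s, so d = y. Since b = t and d divides b, d divides t. d = y, so y divides t. Since c divides t, lcm(c, y) divides t. t = l, so lcm(c, y) divides l. Because l > 0, lcm(c, y) ≤ l.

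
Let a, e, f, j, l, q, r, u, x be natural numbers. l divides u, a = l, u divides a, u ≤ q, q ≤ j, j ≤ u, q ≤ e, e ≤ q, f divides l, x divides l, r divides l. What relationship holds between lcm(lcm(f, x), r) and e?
lcm(lcm(f, x), r) divides e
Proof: From a = l and u divides a, u divides l. Since l divides u, l = u. q ≤ j and j ≤ u, therefore q ≤ u. Since u ≤ q, u = q. Since l = u, l = q. q ≤ e and e ≤ q, so q = e. Since l = q, l = e. Since f divides l and x divides l, lcm(f, x) divides l. r divides l, so lcm(lcm(f, x), r) divides l. l = e, so lcm(lcm(f, x), r) divides e.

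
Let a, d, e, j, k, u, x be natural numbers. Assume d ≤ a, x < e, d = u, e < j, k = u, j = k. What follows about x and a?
x < a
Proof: Because j = k and k = u, j = u. e < j, so e < u. Since d = u and d ≤ a, u ≤ a. Since e < u, e < a. Since x < e, x < a.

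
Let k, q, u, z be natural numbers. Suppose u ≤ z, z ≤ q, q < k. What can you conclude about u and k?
u < k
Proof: u ≤ z and z ≤ q, thus u ≤ q. Because q < k, u < k.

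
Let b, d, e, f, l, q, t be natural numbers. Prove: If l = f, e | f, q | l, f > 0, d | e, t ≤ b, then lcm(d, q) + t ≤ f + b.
d | e and e | f, so d | f. l = f and q | l, therefore q | f. Since d | f, lcm(d, q) | f. From f > 0, lcm(d, q) ≤ f. From t ≤ b, lcm(d, q) + t ≤ f + b.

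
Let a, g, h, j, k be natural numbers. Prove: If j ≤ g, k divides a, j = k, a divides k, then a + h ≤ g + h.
k divides a and a divides k, therefore k = a. Because j = k, j = a. Since j ≤ g, a ≤ g. Then a + h ≤ g + h.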